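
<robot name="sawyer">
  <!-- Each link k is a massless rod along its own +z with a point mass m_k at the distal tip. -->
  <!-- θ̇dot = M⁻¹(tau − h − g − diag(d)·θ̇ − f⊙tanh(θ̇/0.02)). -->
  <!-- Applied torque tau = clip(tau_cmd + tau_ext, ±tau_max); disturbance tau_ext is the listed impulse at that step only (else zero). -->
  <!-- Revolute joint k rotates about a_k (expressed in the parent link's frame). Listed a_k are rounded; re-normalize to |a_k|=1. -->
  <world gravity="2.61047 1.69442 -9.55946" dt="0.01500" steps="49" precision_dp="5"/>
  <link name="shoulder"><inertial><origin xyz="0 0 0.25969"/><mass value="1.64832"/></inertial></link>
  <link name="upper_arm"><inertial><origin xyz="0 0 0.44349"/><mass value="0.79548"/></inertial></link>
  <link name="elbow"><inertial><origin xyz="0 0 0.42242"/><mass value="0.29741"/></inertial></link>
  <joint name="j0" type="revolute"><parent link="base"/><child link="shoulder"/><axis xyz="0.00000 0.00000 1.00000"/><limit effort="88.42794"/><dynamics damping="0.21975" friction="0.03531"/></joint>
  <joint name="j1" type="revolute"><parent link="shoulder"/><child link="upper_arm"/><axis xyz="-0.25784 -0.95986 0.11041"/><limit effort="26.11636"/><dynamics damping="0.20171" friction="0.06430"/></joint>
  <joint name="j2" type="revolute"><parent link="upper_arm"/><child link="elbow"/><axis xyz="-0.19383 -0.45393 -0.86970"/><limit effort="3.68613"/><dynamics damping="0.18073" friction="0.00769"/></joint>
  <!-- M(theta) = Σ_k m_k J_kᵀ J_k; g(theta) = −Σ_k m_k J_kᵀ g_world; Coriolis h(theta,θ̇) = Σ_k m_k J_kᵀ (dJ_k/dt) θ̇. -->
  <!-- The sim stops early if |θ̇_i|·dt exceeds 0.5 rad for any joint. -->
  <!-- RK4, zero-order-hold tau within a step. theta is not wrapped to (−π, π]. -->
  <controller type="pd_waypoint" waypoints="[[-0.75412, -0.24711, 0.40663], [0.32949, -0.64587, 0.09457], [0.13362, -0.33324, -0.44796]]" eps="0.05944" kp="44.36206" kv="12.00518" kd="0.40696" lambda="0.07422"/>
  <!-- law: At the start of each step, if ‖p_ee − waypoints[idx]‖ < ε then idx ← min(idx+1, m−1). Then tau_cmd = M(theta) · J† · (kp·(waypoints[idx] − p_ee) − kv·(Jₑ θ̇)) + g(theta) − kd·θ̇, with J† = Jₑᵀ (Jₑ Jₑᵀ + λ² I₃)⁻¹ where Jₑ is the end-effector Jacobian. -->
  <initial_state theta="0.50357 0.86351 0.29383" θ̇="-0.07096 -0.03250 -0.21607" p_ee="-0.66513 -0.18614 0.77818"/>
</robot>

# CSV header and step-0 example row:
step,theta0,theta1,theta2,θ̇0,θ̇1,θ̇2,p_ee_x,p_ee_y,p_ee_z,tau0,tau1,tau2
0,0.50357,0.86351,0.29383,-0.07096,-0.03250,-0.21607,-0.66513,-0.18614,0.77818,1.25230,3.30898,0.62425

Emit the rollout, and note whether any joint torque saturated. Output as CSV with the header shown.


step,theta0,theta1,theta2,θ̇0,θ̇1,θ̇2,p_ee_x,p_ee_y,p_ee_z,tau0,tau1,tau2
1,0.50308,0.86442,0.29483,0.00144,0.15894,0.30499,-0.66578,-0.18596,0.77739,1.12474,1.85601,0.22936
2,0.50323,0.86847,0.29827,0.01949,0.37892,0.16683,-0.66810,-0.18672,0.77404,0.97925,0.84593,0.16966
3,0.50371,0.87529,0.30129,0.04351,0.53140,0.23106,-0.67159,-0.18826,0.76882,0.87630,-0.08192,0.03178
4,0.50447,0.88420,0.30471,0.05742,0.65666,0.22668,-0.67601,-0.19037,0.76205,0.78641,-0.84949,-0.05798
5,0.50541,0.89475,0.30821,0.06802,0.75029,0.23874,-0.68109,-0.19291,0.75407,0.71322,-1.50960,-0.14243
6,0.50648,0.90653,0.31182,0.07445,0.82051,0.24123,-0.68660,-0.19577,0.74513,0.65188,-2.06983,-0.21117
7,0.50762,0.91921,0.31546,0.07806,0.87043,0.24325,-0.69238,-0.19883,0.73548,0.60109,-2.54823,-0.27020
8,0.50881,0.93251,0.31911,0.07935,0.90385,0.24264,-0.69828,-0.20203,0.72529,0.55890,-2.95628,-0.31991
9,0.50999,0.94621,0.32274,0.07896,0.92358,0.24068,-0.70419,-0.20530,0.71472,0.52399,-3.30476,-0.36206
10,0.51117,0.96013,0.32634,0.07730,0.93211,0.23745,-0.71003,-0.20858,0.70391,0.49515,-3.60239,-0.39770
11,0.51231,0.97410,0.32987,0.07474,0.93147,0.23331,-0.71573,-0.21183,0.69297,0.47146,-3.85663,-0.42783
12,0.51341,0.98801,0.33335,0.07157,0.92339,0.22848,-0.72124,-0.21503,0.68200,0.45210,-4.07373,-0.45325
13,0.51445,1.00175,0.33674,0.06799,0.90933,0.22314,-0.72653,-0.21814,0.67108,0.43641,-4.25902,-0.47466
14,0.51544,1.01524,0.34005,0.06419,0.89050,0.21746,-0.73157,-0.22115,0.66028,0.42385,-4.41697,-0.49264
15,0.51638,1.02843,0.34328,0.06029,0.86794,0.21155,-0.73635,-0.22404,0.64966,0.41393,-4.55143,-0.50769
16,0.51725,1.04125,0.34641,0.05638,0.84249,0.20553,-0.74086,-0.22680,0.63926,0.40627,-4.66566,-0.52022
17,0.51807,1.05368,0.34946,0.05254,0.81488,0.19946,-0.74510,-0.22944,0.62911,0.40051,-4.76246,-0.53061
18,0.51883,1.06568,0.35241,0.04882,0.78572,0.19343,-0.74907,-0.23194,0.61926,0.39637,-4.84420,-0.53914
19,0.51954,1.07723,0.35528,0.04525,0.75551,0.18749,-0.75279,-0.23431,0.60971,0.39358,-4.91297,-0.54610
20,0.52019,1.08833,0.35805,0.04187,0.72466,0.18167,-0.75625,-0.23654,0.60049,0.39191,-4.97053,-0.55170
21,0.52080,1.09896,0.36074,0.03869,0.69353,0.17600,-0.75948,-0.23865,0.59161,0.39118,-5.01842,-0.55615
22,0.52135,1.10913,0.36335,0.03572,0.66240,0.17052,-0.76247,-0.24063,0.58307,0.39120,-5.05796,-0.55960
23,0.52187,1.11883,0.36587,0.03296,0.63151,0.16524,-0.76525,-0.24248,0.57488,0.39182,-5.09031,-0.56221
24,0.52235,1.12807,0.36832,0.03043,0.60106,0.16016,-0.76783,-0.24422,0.56705,0.39291,-5.11646,-0.56409
25,0.52278,1.13686,0.37069,0.02810,0.57119,0.15531,-0.77022,-0.24584,0.55956,0.39435,-5.13728,-0.56537
26,0.52319,1.14521,0.37299,0.02599,0.54203,0.15068,-0.77243,-0.24736,0.55242,0.39604,-5.15354,-0.56612
27,0.52357,1.15312,0.37522,0.02408,0.51367,0.14627,-0.77447,-0.24878,0.54562,0.39791,-5.16588,-0.56644
28,0.52392,1.16062,0.37739,0.02235,0.48620,0.14208,-0.77635,-0.25010,0.53916,0.39988,-5.17487,-0.56638
29,0.52424,1.16771,0.37949,0.02081,0.45966,0.13810,-0.77809,-0.25134,0.53301,0.40191,-5.18103,-0.56602
30,0.52454,1.17441,0.38154,0.01943,0.43409,0.13433,-0.77970,-0.25249,0.52718,0.40396,-5.18476,-0.56540
31,0.52482,1.18074,0.38353,0.01820,0.40952,0.13075,-0.78119,-0.25356,0.52165,0.40599,-5.18647,-0.56457
32,0.52509,1.18670,0.38547,0.01712,0.38596,0.12737,-0.78256,-0.25456,0.51642,0.40799,-5.18647,-0.56356
33,0.52534,1.19232,0.38736,0.01616,0.36341,0.12418,-0.78382,-0.25548,0.51147,0.40994,-5.18504,-0.56242
34,0.52557,1.19761,0.38921,0.01531,0.34187,0.12116,-0.78498,-0.25635,0.50679,0.41183,-5.18244,-0.56118
35,0.52580,1.20258,0.39101,0.01456,0.32133,0.11831,-0.78606,-0.25715,0.50237,0.41366,-5.17888,-0.55985
36,0.52601,1.20725,0.39276,0.01391,0.30176,0.11562,-0.78705,-0.25790,0.49820,0.41543,-5.17455,-0.55847
37,0.52622,1.21164,0.39448,0.01333,0.28316,0.11308,-0.78797,-0.25859,0.49427,0.41713,-5.16960,-0.55704
38,0.52641,1.21575,0.39616,0.01283,0.26548,0.11070,-0.78881,-0.25924,0.49057,0.41877,-5.16416,-0.55559
39,0.52660,1.21961,0.39781,0.01238,0.24872,0.10845,-0.78959,-0.25985,0.48707,0.42034,-5.15837,-0.55413
40,0.52679,1.22322,0.39942,0.01200,0.23282,0.10634,-0.79031,-0.26041,0.48379,0.42184,-5.15231,-0.55268
41,0.52696,1.22660,0.40101,0.01167,0.21778,0.10436,-0.79097,-0.26093,0.48070,0.42328,-5.14608,-0.55123
42,0.52714,1.22975,0.40256,0.01137,0.20354,0.10250,-0.79158,-0.26141,0.47779,0.42467,-5.13974,-0.54981
43,0.52731,1.23271,0.40409,0.01112,0.19009,0.10075,-0.79214,-0.26187,0.47506,0.42599,-5.13336,-0.54841
44,0.52747,1.23546,0.40559,0.01090,0.17738,0.09911,-0.79266,-0.26229,0.47249,0.42725,-5.12699,-0.54704
45,0.52763,1.23803,0.40707,0.01072,0.16539,0.09758,-0.79314,-0.26268,0.47008,0.42845,-5.12066,-0.54570
46,0.52779,1.24043,0.40852,0.01056,0.15408,0.09614,-0.79359,-0.26304,0.46782,0.42960,-5.11443,-0.54440
47,0.52795,1.24266,0.40995,0.01042,0.14342,0.09480,-0.79400,-0.26338,0.46570,0.43069,-5.10830,-0.54315
48,0.52811,1.24473,0.41137,0.01031,0.13338,0.09354,-0.79437,-0.26370,0.46371,0.43173,-5.10231,-0.54193
49,0.52826,1.24666,0.41276,0.01021,0.12392,0.09237,-0.79472,-0.26399,0.46184,,,
# any joint saturated: no


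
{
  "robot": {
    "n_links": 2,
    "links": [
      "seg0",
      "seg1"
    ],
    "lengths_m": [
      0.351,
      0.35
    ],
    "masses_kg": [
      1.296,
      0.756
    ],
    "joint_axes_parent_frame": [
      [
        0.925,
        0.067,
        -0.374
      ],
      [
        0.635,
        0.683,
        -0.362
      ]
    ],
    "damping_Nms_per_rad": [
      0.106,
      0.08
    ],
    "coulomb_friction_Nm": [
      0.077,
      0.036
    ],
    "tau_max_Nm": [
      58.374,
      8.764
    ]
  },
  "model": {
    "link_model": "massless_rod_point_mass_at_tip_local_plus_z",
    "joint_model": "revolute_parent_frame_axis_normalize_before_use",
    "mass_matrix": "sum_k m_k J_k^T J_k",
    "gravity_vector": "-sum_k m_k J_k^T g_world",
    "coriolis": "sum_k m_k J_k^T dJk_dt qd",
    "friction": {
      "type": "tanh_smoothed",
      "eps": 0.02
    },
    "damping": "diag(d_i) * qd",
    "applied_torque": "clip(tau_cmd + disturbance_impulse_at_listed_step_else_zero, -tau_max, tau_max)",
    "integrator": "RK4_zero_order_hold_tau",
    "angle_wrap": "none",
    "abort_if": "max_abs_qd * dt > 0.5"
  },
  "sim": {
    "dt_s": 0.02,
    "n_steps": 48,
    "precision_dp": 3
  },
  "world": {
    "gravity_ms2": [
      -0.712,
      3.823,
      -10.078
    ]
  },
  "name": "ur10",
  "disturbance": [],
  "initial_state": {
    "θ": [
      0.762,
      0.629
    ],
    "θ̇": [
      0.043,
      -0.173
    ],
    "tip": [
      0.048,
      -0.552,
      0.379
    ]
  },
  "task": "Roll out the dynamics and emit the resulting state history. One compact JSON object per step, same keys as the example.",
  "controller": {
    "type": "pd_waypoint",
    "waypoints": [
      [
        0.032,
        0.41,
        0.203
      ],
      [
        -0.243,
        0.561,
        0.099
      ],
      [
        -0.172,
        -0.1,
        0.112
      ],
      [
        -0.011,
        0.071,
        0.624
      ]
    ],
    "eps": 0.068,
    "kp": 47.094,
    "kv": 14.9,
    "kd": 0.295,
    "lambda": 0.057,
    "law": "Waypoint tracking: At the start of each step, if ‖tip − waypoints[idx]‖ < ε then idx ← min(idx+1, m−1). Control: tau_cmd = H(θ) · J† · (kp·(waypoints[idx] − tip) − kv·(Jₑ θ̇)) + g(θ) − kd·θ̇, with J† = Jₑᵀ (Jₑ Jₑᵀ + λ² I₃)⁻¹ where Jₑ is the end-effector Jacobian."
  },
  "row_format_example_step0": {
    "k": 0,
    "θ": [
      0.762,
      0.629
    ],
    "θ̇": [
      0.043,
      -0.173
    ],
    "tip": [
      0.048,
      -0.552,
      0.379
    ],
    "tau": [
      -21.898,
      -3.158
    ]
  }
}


{"k":1,"\u03b8":[0.751,0.642],"\u03b8\u0307":[-1.162,1.467],"tip":[0.051,-0.549,0.381],"tau":[-16.675,-3.191]}
{"k":2,"\u03b8":[0.72,0.681],"\u03b8\u0307":[-1.949,2.381],"tip":[0.06,-0.54,0.385],"tau":[-13.216,-2.921]}
{"k":3,"\u03b8":[0.675,0.734],"\u03b8\u0307":[-2.516,2.971],"tip":[0.071,-0.528,0.391],"tau":[-10.831,-2.589]}
{"k":4,"\u03b8":[0.62,0.798],"\u03b8\u0307":[-2.963,3.413],"tip":[0.085,-0.511,0.398],"tau":[-9.096,-2.281]}
{"k":5,"\u03b8":[0.557,0.87],"\u03b8\u0307":[-3.345,3.78],"tip":[0.099,-0.492,0.405],"tau":[-7.74,-2.019]}
{"k":6,"\u03b8":[0.487,0.949],"\u03b8\u0307":[-3.689,4.099],"tip":[0.113,-0.469,0.412],"tau":[-6.581,-1.802]}
{"k":7,"\u03b8":[0.41,1.033],"\u03b8\u0307":[-4.009,4.368],"tip":[0.127,-0.443,0.418],"tau":[-5.495,-1.619]}
{"k":8,"\u03b8":[0.327,1.123],"\u03b8\u0307":[-4.305,4.574],"tip":[0.139,-0.414,0.424],"tau":[-4.396,-1.46]}
{"k":9,"\u03b8":[0.238,1.216],"\u03b8\u0307":[-4.575,4.7],"tip":[0.15,-0.382,0.428],"tau":[-3.234,-1.314]}
{"k":10,"\u03b8":[0.145,1.31],"\u03b8\u0307":[-4.81,4.729],"tip":[0.159,-0.348,0.432],"tau":[-1.992,-1.173]}
{"k":11,"\u03b8":[0.047,1.404],"\u03b8\u0307":[-4.998,4.652],"tip":[0.165,-0.313,0.434],"tau":[-0.686,-1.033]}
{"k":12,"\u03b8":[-0.055,1.495],"\u03b8\u0307":[-5.133,4.469],"tip":[0.168,-0.276,0.435],"tau":[0.645,-0.889]}
{"k":13,"\u03b8":[-0.158,1.582],"\u03b8\u0307":[-5.208,4.194],"tip":[0.17,-0.239,0.435],"tau":[1.946,-0.742]}
{"k":14,"\u03b8":[-0.262,1.662],"\u03b8\u0307":[-5.223,3.846],"tip":[0.169,-0.202,0.435],"tau":[3.167,-0.589]}
{"k":15,"\u03b8":[-0.366,1.735],"\u03b8\u0307":[-5.181,3.451],"tip":[0.166,-0.165,0.434],"tau":[4.272,-0.434]}
{"k":16,"\u03b8":[-0.469,1.8],"\u03b8\u0307":[-5.088,3.032],"tip":[0.162,-0.128,0.432],"tau":[5.242,-0.275]}
{"k":17,"\u03b8":[-0.569,1.856],"\u03b8\u0307":[-4.952,2.612],"tip":[0.157,-0.092,0.43],"tau":[6.073,-0.115]}
{"k":18,"\u03b8":[-0.667,1.904],"\u03b8\u0307":[-4.781,2.207],"tip":[0.152,-0.058,0.426],"tau":[6.772,0.044]}
{"k":19,"\u03b8":[-0.76,1.944],"\u03b8\u0307":[-4.583,1.827],"tip":[0.146,-0.025,0.422],"tau":[7.352,0.202]}
{"k":20,"\u03b8":[-0.85,1.977],"\u03b8\u0307":[-4.363,1.479],"tip":[0.14,0.007,0.417],"tau":[7.825,0.356]}
{"k":21,"\u03b8":[-0.934,2.004],"\u03b8\u0307":[-4.128,1.167],"tip":[0.134,0.038,0.411],"tau":[8.204,0.504]}
{"k":22,"\u03b8":[-1.015,2.024],"\u03b8\u0307":[-3.884,0.892],"tip":[0.128,0.067,0.404],"tau":[8.5,0.646]}
{"k":23,"\u03b8":[-1.09,2.04],"\u03b8\u0307":[-3.635,0.653],"tip":[0.122,0.094,0.397],"tau":[8.722,0.779]}
{"k":24,"\u03b8":[-1.16,2.051],"\u03b8\u0307":[-3.385,0.448],"tip":[0.116,0.119,0.389],"tau":[8.878,0.902]}
{"k":25,"\u03b8":[-1.225,2.058],"\u03b8\u0307":[-3.138,0.275],"tip":[0.111,0.143,0.381],"tau":[8.977,1.015]}
{"k":26,"\u03b8":[-1.285,2.062],"\u03b8\u0307":[-2.896,0.131],"tip":[0.105,0.166,0.372],"tau":[9.025,1.116]}
{"k":27,"\u03b8":[-1.341,2.063],"\u03b8\u0307":[-2.663,0.014],"tip":[0.1,0.186,0.364],"tau":[9.031,1.205]}
{"k":28,"\u03b8":[-1.392,2.063],"\u03b8\u0307":[-2.444,-0.063],"tip":[0.095,0.205,0.355],"tau":[8.999,1.261]}
{"k":29,"\u03b8":[-1.439,2.061],"\u03b8\u0307":[-2.237,-0.123],"tip":[0.09,0.223,0.346],"tau":[8.938,1.309]}
{"k":30,"\u03b8":[-1.482,2.058],"\u03b8\u0307":[-2.041,-0.173],"tip":[0.086,0.238,0.337],"tau":[8.853,1.354]}
{"k":31,"\u03b8":[-1.521,2.054],"\u03b8\u0307":[-1.858,-0.213],"tip":[0.082,0.253,0.329],"tau":[8.752,1.395]}
{"k":32,"\u03b8":[-1.556,2.05],"\u03b8\u0307":[-1.688,-0.243],"tip":[0.078,0.266,0.32],"tau":[8.639,1.431]}
{"k":33,"\u03b8":[-1.588,2.045],"\u03b8\u0307":[-1.53,-0.264],"tip":[0.074,0.278,0.313],"tau":[8.519,1.462]}
{"k":34,"\u03b8":[-1.617,2.039],"\u03b8\u0307":[-1.386,-0.279],"tip":[0.071,0.289,0.305],"tau":[8.396,1.488]}
{"k":35,"\u03b8":[-1.644,2.034],"\u03b8\u0307":[-1.254,-0.288],"tip":[0.067,0.299,0.298],"tau":[8.273,1.511]}
{"k":36,"\u03b8":[-1.668,2.028],"\u03b8\u0307":[-1.133,-0.292],"tip":[0.064,0.308,0.291],"tau":[8.153,1.53]}
{"k":37,"\u03b8":[-1.689,2.022],"\u03b8\u0307":[-1.024,-0.292],"tip":[0.062,0.316,0.285],"tau":[8.037,1.546]}
{"k":38,"\u03b8":[-1.709,2.016],"\u03b8\u0307":[-0.925,-0.289],"tip":[0.059,0.323,0.279],"tau":[7.926,1.56]}
{"k":39,"\u03b8":[-1.726,2.011],"\u03b8\u0307":[-0.836,-0.284],"tip":[0.057,0.33,0.274],"tau":[7.822,1.571]}
{"k":40,"\u03b8":[-1.742,2.005],"\u03b8\u0307":[-0.755,-0.277],"tip":[0.055,0.336,0.269],"tau":[7.725,1.582]}
{"k":41,"\u03b8":[-1.757,2.0],"\u03b8\u0307":[-0.682,-0.268],"tip":[0.053,0.342,0.264],"tau":[7.635,1.591]}
{"k":42,"\u03b8":[-1.77,1.994],"\u03b8\u0307":[-0.617,-0.259],"tip":[0.051,0.347,0.259],"tau":[7.551,1.599]}
{"k":43,"\u03b8":[-1.781,1.989],"\u03b8\u0307":[-0.558,-0.249],"tip":[0.049,0.351,0.255],"tau":[7.474,1.606]}
{"k":44,"\u03b8":[-1.792,1.984],"\u03b8\u0307":[-0.505,-0.239],"tip":[0.048,0.356,0.252],"tau":[7.404,1.612]}
{"k":45,"\u03b8":[-1.802,1.98],"\u03b8\u0307":[-0.457,-0.229],"tip":[0.046,0.36,0.248],"tau":[7.34,1.618]}
{"k":46,"\u03b8":[-1.81,1.975],"\u03b8\u0307":[-0.414,-0.218],"tip":[0.045,0.363,0.245],"tau":[-0.597,-0.337]}
{"k":47,"\u03b8":[-1.824,1.971],"\u03b8\u0307":[-0.939,-0.167],"tip":[0.043,0.368,0.24],"tau":[1.934,0.244]}
{"k":48,"\u03b8":[-1.846,1.968],"\u03b8\u0307":[-1.26,-0.19],"tip":[0.039,0.374,0.232]}


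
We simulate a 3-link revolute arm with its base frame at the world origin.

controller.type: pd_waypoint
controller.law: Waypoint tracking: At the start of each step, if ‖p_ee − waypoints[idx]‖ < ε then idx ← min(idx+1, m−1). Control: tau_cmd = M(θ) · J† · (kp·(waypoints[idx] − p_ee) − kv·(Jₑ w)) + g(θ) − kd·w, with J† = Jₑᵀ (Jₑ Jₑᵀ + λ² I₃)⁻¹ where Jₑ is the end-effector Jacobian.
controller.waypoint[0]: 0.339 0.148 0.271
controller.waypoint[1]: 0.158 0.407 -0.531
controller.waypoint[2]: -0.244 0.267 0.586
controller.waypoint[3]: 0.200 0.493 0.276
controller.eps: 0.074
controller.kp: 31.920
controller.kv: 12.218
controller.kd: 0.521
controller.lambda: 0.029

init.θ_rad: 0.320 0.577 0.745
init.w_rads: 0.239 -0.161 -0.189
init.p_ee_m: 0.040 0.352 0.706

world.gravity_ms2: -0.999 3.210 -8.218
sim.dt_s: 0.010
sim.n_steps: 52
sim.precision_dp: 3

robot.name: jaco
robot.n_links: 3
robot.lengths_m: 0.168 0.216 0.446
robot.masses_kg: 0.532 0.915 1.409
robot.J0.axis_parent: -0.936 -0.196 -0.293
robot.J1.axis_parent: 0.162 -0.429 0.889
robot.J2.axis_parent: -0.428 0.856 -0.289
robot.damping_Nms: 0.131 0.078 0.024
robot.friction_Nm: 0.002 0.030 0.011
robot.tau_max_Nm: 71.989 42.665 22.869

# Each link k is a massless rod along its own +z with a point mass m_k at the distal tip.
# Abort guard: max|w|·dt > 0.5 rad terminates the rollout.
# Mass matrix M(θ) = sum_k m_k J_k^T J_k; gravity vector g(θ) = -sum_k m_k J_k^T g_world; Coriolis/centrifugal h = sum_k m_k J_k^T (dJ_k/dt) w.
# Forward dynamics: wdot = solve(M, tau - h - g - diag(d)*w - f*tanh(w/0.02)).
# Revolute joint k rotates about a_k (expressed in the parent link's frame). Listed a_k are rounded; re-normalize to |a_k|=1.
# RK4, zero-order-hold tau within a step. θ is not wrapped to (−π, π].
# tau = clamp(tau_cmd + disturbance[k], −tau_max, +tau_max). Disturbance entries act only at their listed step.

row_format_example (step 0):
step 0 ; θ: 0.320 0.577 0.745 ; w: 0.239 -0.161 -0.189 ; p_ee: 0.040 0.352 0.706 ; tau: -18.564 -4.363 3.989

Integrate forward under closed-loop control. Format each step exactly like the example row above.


step 1 ; θ: 0.320 0.580 0.750 ; w: -0.192 0.698 1.081 ; p_ee: 0.041 0.353 0.705 ; tau: -17.272 -4.264 2.495
step 2 ; θ: 0.317 0.589 0.765 ; w: -0.506 1.195 1.931 ; p_ee: 0.042 0.353 0.703 ; tau: -16.050 -4.019 1.373
step 3 ; θ: 0.311 0.602 0.787 ; w: -0.738 1.446 2.491 ; p_ee: 0.044 0.353 0.700 ; tau: -14.907 -3.693 0.515
step 4 ; θ: 0.302 0.617 0.813 ; w: -0.912 1.541 2.854 ; p_ee: 0.047 0.352 0.697 ; tau: -13.852 -3.328 -0.156
step 5 ; θ: 0.293 0.633 0.843 ; w: -1.042 1.540 3.085 ; p_ee: 0.051 0.350 0.693 ; tau: -12.887 -2.954 -0.691
step 6 ; θ: 0.282 0.648 0.875 ; w: -1.140 1.483 3.225 ; p_ee: 0.055 0.349 0.690 ; tau: -12.012 -2.588 -1.130
step 7 ; θ: 0.270 0.662 0.907 ; w: -1.214 1.396 3.304 ; p_ee: 0.060 0.346 0.685 ; tau: -11.224 -2.239 -1.496
step 8 ; θ: 0.257 0.676 0.941 ; w: -1.267 1.293 3.340 ; p_ee: 0.065 0.344 0.681 ; tau: -10.517 -1.911 -1.808
step 9 ; θ: 0.245 0.688 0.974 ; w: -1.305 1.185 3.346 ; p_ee: 0.070 0.341 0.677 ; tau: -9.886 -1.606 -2.078
step 10 ; θ: 0.231 0.699 1.007 ; w: -1.330 1.076 3.329 ; p_ee: 0.076 0.338 0.672 ; tau: -9.324 -1.325 -2.317
step 11 ; θ: 0.218 0.710 1.040 ; w: -1.345 0.970 3.296 ; p_ee: 0.082 0.334 0.667 ; tau: -8.823 -1.066 -2.530
step 12 ; θ: 0.205 0.719 1.073 ; w: -1.350 0.869 3.252 ; p_ee: 0.088 0.331 0.663 ; tau: -8.377 -0.829 -2.722
step 13 ; θ: 0.191 0.727 1.105 ; w: -1.349 0.774 3.199 ; p_ee: 0.094 0.327 0.658 ; tau: -7.980 -0.611 -2.898
step 14 ; θ: 0.178 0.734 1.137 ; w: -1.341 0.686 3.140 ; p_ee: 0.101 0.324 0.653 ; tau: -7.627 -0.412 -3.059
step 15 ; θ: 0.164 0.741 1.168 ; w: -1.329 0.603 3.077 ; p_ee: 0.107 0.320 0.647 ; tau: -7.310 -0.229 -3.208
step 16 ; θ: 0.151 0.746 1.199 ; w: -1.312 0.526 3.011 ; p_ee: 0.114 0.316 0.642 ; tau: -7.027 -0.062 -3.347
step 17 ; θ: 0.138 0.751 1.228 ; w: -1.292 0.456 2.942 ; p_ee: 0.120 0.312 0.637 ; tau: -6.773 0.092 -3.476
step 18 ; θ: 0.125 0.755 1.257 ; w: -1.269 0.390 2.872 ; p_ee: 0.126 0.309 0.631 ; tau: -6.543 0.232 -3.596
step 19 ; θ: 0.113 0.759 1.286 ; w: -1.244 0.330 2.802 ; p_ee: 0.133 0.305 0.626 ; tau: -6.336 0.361 -3.709
step 20 ; θ: 0.100 0.762 1.313 ; w: -1.217 0.275 2.732 ; p_ee: 0.139 0.301 0.620 ; tau: -6.147 0.479 -3.815
step 21 ; θ: 0.088 0.765 1.340 ; w: -1.189 0.224 2.661 ; p_ee: 0.145 0.297 0.615 ; tau: -5.975 0.587 -3.914
step 22 ; θ: 0.077 0.767 1.367 ; w: -1.159 0.177 2.592 ; p_ee: 0.152 0.293 0.609 ; tau: -5.817 0.687 -4.007
step 23 ; θ: 0.065 0.768 1.392 ; w: -1.129 0.134 2.523 ; p_ee: 0.158 0.289 0.603 ; tau: -5.671 0.778 -4.094
step 24 ; θ: 0.054 0.769 1.417 ; w: -1.098 0.094 2.454 ; p_ee: 0.164 0.286 0.597 ; tau: -5.536 0.862 -4.176
step 25 ; θ: 0.043 0.770 1.441 ; w: -1.066 0.057 2.387 ; p_ee: 0.169 0.282 0.592 ; tau: -5.411 0.939 -4.252
step 26 ; θ: 0.033 0.770 1.465 ; w: -1.035 0.024 2.322 ; p_ee: 0.175 0.278 0.586 ; tau: -5.293 1.010 -4.323
step 27 ; θ: 0.023 0.770 1.488 ; w: -1.003 -0.006 2.259 ; p_ee: 0.181 0.275 0.580 ; tau: -5.183 1.072 -4.390
step 28 ; θ: 0.013 0.770 1.510 ; w: -0.973 -0.030 2.199 ; p_ee: 0.186 0.271 0.574 ; tau: -5.079 1.124 -4.454
step 29 ; θ: 0.003 0.770 1.532 ; w: -0.942 -0.052 2.140 ; p_ee: 0.192 0.268 0.568 ; tau: -4.980 1.171 -4.513
step 30 ; θ: -0.006 0.769 1.553 ; w: -0.911 -0.073 2.082 ; p_ee: 0.197 0.264 0.563 ; tau: -4.887 1.215 -4.567
step 31 ; θ: -0.015 0.768 1.573 ; w: -0.881 -0.093 2.024 ; p_ee: 0.202 0.261 0.557 ; tau: -4.797 1.255 -4.616
step 32 ; θ: -0.024 0.767 1.593 ; w: -0.850 -0.111 1.968 ; p_ee: 0.207 0.258 0.551 ; tau: -4.712 1.293 -4.661
step 33 ; θ: -0.032 0.766 1.613 ; w: -0.820 -0.127 1.913 ; p_ee: 0.212 0.255 0.546 ; tau: -4.630 1.328 -4.703
step 34 ; θ: -0.040 0.765 1.631 ; w: -0.790 -0.143 1.859 ; p_ee: 0.216 0.251 0.540 ; tau: -4.552 1.360 -4.741
step 35 ; θ: -0.048 0.763 1.650 ; w: -0.761 -0.157 1.806 ; p_ee: 0.221 0.248 0.534 ; tau: -4.476 1.390 -4.775
step 36 ; θ: -0.055 0.762 1.668 ; w: -0.732 -0.170 1.754 ; p_ee: 0.225 0.245 0.529 ; tau: -4.403 1.417 -4.806
step 37 ; θ: -0.063 0.760 1.685 ; w: -0.703 -0.182 1.704 ; p_ee: 0.229 0.242 0.523 ; tau: -4.333 1.441 -4.833
step 38 ; θ: -0.069 0.758 1.702 ; w: -0.675 -0.192 1.654 ; p_ee: 0.233 0.240 0.518 ; tau: -4.265 1.464 -4.858
step 39 ; θ: -0.076 0.756 1.718 ; w: -0.648 -0.202 1.606 ; p_ee: 0.237 0.237 0.512 ; tau: -4.199 1.484 -4.880
step 40 ; θ: -0.082 0.754 1.734 ; w: -0.621 -0.210 1.560 ; p_ee: 0.241 0.234 0.507 ; tau: -4.135 1.502 -4.899
step 41 ; θ: -0.088 0.752 1.749 ; w: -0.595 -0.218 1.514 ; p_ee: 0.245 0.231 0.502 ; tau: -4.073 1.518 -4.915
step 42 ; θ: -0.094 0.750 1.764 ; w: -0.569 -0.224 1.470 ; p_ee: 0.249 0.229 0.496 ; tau: -4.013 1.533 -4.929
step 43 ; θ: -0.100 0.747 1.779 ; w: -0.544 -0.230 1.427 ; p_ee: 0.252 0.226 0.491 ; tau: -3.954 1.546 -4.941
step 44 ; θ: -0.105 0.745 1.793 ; w: -0.519 -0.235 1.385 ; p_ee: 0.255 0.224 0.486 ; tau: -3.898 1.557 -4.951
step 45 ; θ: -0.110 0.743 1.806 ; w: -0.496 -0.239 1.345 ; p_ee: 0.259 0.221 0.481 ; tau: -3.843 1.567 -4.958
step 46 ; θ: -0.115 0.740 1.820 ; w: -0.472 -0.243 1.305 ; p_ee: 0.262 0.219 0.476 ; tau: -3.789 1.575 -4.964
step 47 ; θ: -0.120 0.738 1.832 ; w: -0.450 -0.246 1.267 ; p_ee: 0.265 0.217 0.471 ; tau: -3.737 1.582 -4.968
step 48 ; θ: -0.124 0.735 1.845 ; w: -0.427 -0.248 1.230 ; p_ee: 0.268 0.215 0.467 ; tau: -3.687 1.588 -4.970
step 49 ; θ: -0.128 0.733 1.857 ; w: -0.406 -0.250 1.194 ; p_ee: 0.270 0.212 0.462 ; tau: -3.638 1.592 -4.970
step 50 ; θ: -0.132 0.730 1.869 ; w: -0.385 -0.251 1.159 ; p_ee: 0.273 0.210 0.457 ; tau: -3.591 1.595 -4.969
step 51 ; θ: -0.136 0.728 1.880 ; w: -0.365 -0.251 1.124 ; p_ee: 0.276 0.208 0.453 ; tau: -3.545 1.598 -4.966
step 52 ; θ: -0.139 0.725 1.891 ; w: -0.345 -0.252 1.091 ; p_ee: 0.278 0.206 0.448


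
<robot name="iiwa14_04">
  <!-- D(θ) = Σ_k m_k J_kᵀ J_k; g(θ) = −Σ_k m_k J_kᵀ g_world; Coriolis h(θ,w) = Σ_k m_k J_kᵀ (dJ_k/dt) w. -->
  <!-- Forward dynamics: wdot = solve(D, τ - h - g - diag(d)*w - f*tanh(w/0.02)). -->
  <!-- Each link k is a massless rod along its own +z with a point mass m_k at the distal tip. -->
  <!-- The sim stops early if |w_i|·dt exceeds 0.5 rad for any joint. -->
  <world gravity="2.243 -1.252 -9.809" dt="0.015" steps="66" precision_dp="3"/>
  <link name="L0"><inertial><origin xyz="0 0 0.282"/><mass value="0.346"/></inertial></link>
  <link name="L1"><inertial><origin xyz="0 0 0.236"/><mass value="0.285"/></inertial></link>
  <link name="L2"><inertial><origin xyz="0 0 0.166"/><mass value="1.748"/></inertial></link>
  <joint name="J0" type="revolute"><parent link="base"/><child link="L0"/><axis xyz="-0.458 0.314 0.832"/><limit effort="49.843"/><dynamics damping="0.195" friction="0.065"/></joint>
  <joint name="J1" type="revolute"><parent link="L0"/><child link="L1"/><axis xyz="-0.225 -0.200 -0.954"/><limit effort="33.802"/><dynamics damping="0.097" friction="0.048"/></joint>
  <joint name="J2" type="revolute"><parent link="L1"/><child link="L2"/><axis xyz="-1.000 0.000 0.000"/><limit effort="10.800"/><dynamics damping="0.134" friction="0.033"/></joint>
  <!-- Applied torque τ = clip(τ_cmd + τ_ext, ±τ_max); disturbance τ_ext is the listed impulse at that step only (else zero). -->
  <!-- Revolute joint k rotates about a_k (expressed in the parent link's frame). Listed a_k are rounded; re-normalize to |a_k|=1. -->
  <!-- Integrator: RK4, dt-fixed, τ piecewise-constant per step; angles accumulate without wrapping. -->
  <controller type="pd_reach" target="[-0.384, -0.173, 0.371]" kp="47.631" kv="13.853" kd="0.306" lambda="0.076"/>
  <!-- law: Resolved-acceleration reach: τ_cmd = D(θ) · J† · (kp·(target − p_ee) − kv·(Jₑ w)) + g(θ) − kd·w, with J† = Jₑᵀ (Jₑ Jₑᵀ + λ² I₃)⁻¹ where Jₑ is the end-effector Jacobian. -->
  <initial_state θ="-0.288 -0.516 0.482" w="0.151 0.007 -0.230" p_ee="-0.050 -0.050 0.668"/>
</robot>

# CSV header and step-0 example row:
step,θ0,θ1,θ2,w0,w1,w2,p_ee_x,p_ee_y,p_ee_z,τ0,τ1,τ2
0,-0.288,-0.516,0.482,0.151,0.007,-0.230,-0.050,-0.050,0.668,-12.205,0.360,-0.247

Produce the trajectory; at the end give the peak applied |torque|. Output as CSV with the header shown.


step,θ0,θ1,θ2,w0,w1,w2,p_ee_x,p_ee_y,p_ee_z,τ0,τ1,τ2
1,-0.292,-0.518,0.486,-0.711,-0.002,0.680,-0.051,-0.051,0.668,-9.461,0.379,-0.434
2,-0.308,-0.513,0.498,-1.367,0.616,0.945,-0.056,-0.052,0.667,-7.266,0.167,-0.462
3,-0.332,-0.506,0.517,-1.874,0.352,1.441,-0.063,-0.055,0.665,-5.471,0.224,-0.572
4,-0.363,-0.498,0.538,-2.269,0.809,1.384,-0.071,-0.059,0.663,-4.037,0.071,-0.512
5,-0.399,-0.490,0.561,-2.549,0.310,1.670,-0.081,-0.063,0.660,-2.847,0.225,-0.560
6,-0.439,-0.482,0.584,-2.772,0.651,1.446,-0.092,-0.068,0.656,-1.902,0.134,-0.446
7,-0.482,-0.477,0.607,-2.889,0.100,1.571,-0.103,-0.073,0.652,-1.098,0.328,-0.447
8,-0.526,-0.474,0.629,-2.989,0.344,1.289,-0.115,-0.079,0.648,-0.463,0.281,-0.321
9,-0.571,-0.472,0.648,-3.006,-0.040,1.264,-0.127,-0.084,0.644,0.089,0.432,-0.285
10,-0.616,-0.470,0.665,-3.025,0.122,1.003,-0.139,-0.090,0.640,0.527,0.412,-0.182
11,-0.661,-0.472,0.679,-2.981,-0.154,0.924,-0.151,-0.095,0.635,0.918,0.531,-0.141
12,-0.705,-0.473,0.691,-2.943,-0.085,0.716,-0.163,-0.100,0.630,1.234,0.540,-0.065
13,-0.749,-0.474,0.701,-2.878,-0.146,0.577,-0.175,-0.106,0.625,1.511,0.588,-0.015
14,-0.792,-0.477,0.709,-2.798,-0.209,0.451,-0.187,-0.110,0.620,1.749,0.635,0.028
15,-0.833,-0.480,0.715,-2.709,-0.250,0.331,-0.199,-0.115,0.615,1.954,0.674,0.069
16,-0.873,-0.484,0.719,-2.613,-0.287,0.224,-0.210,-0.119,0.610,2.132,0.710,0.105
17,-0.911,-0.489,0.721,-2.513,-0.311,0.127,-0.222,-0.122,0.606,2.285,0.739,0.137
18,-0.948,-0.494,0.723,-2.410,-0.332,0.042,-0.233,-0.126,0.601,2.417,0.766,0.165
19,-0.983,-0.499,0.723,-2.303,-0.377,-0.012,-0.243,-0.129,0.596,2.533,0.797,0.181
20,-1.017,-0.505,0.722,-2.200,-0.406,-0.052,-0.254,-0.131,0.591,2.632,0.818,0.187
21,-1.050,-0.511,0.721,-2.101,-0.395,-0.101,-0.264,-0.134,0.586,2.714,0.826,0.198
22,-1.080,-0.517,0.719,-1.999,-0.403,-0.137,-0.273,-0.136,0.582,2.784,0.839,0.207
23,-1.110,-0.523,0.717,-1.901,-0.395,-0.175,-0.282,-0.137,0.577,2.842,0.846,0.219
24,-1.137,-0.529,0.714,-1.803,-0.396,-0.204,-0.291,-0.139,0.573,2.889,0.854,0.229
25,-1.164,-0.535,0.711,-1.708,-0.389,-0.232,-0.299,-0.140,0.568,2.926,0.859,0.241
26,-1.189,-0.540,0.707,-1.615,-0.385,-0.254,-0.307,-0.141,0.564,2.955,0.864,0.252
27,-1.212,-0.546,0.703,-1.526,-0.379,-0.273,-0.315,-0.142,0.560,2.977,0.867,0.263
28,-1.234,-0.552,0.699,-1.439,-0.373,-0.288,-0.322,-0.143,0.556,2.992,0.869,0.274
29,-1.255,-0.557,0.695,-1.357,-0.366,-0.301,-0.329,-0.143,0.552,3.001,0.871,0.286
30,-1.275,-0.563,0.690,-1.277,-0.359,-0.312,-0.336,-0.144,0.549,3.006,0.872,0.297
31,-1.294,-0.568,0.685,-1.201,-0.352,-0.320,-0.342,-0.144,0.545,3.007,0.872,0.309
32,-1.311,-0.574,0.681,-1.129,-0.345,-0.326,-0.348,-0.144,0.542,3.004,0.872,0.321
33,-1.327,-0.579,0.676,-1.060,-0.338,-0.331,-0.353,-0.144,0.539,2.998,0.872,0.333
34,-1.343,-0.584,0.671,-0.995,-0.332,-0.335,-0.359,-0.145,0.536,2.990,0.872,0.345
35,-1.357,-0.589,0.666,-0.933,-0.325,-0.337,-0.364,-0.145,0.533,2.980,0.872,0.358
36,-1.371,-0.594,0.661,-0.875,-0.319,-0.338,-0.368,-0.145,0.530,2.968,0.872,0.370
37,-1.384,-0.598,0.655,-0.819,-0.312,-0.339,-0.373,-0.145,0.528,2.956,0.872,0.383
38,-1.395,-0.603,0.650,-0.767,-0.306,-0.339,-0.377,-0.145,0.525,2.942,0.872,0.397
39,-1.407,-0.608,0.645,-0.718,-0.300,-0.338,-0.381,-0.145,0.523,2.928,0.872,0.410
40,-1.417,-0.612,0.640,-0.671,-0.295,-0.337,-0.384,-0.145,0.520,2.914,0.872,0.423
41,-1.427,-0.616,0.635,-0.627,-0.289,-0.336,-0.388,-0.145,0.518,2.900,0.872,0.437
42,-1.436,-0.621,0.630,-0.586,-0.284,-0.334,-0.391,-0.145,0.516,2.886,0.872,0.451
43,-1.444,-0.625,0.625,-0.548,-0.279,-0.332,-0.394,-0.145,0.514,2.872,0.873,0.465
44,-1.452,-0.629,0.620,-0.511,-0.274,-0.330,-0.397,-0.145,0.512,2.858,0.874,0.479
45,-1.460,-0.633,0.615,-0.477,-0.269,-0.327,-0.400,-0.145,0.510,2.845,0.874,0.493
46,-1.467,-0.637,0.611,-0.446,-0.265,-0.325,-0.403,-0.145,0.509,2.832,0.875,0.507
47,-1.473,-0.641,0.606,-0.416,-0.261,-0.322,-0.405,-0.146,0.507,2.820,0.876,0.521
48,-1.479,-0.645,0.601,-0.388,-0.256,-0.319,-0.408,-0.146,0.506,2.808,0.877,0.536
49,-1.485,-0.649,0.596,-0.361,-0.252,-0.317,-0.410,-0.146,0.504,2.797,0.878,0.550
50,-1.490,-0.653,0.592,-0.337,-0.248,-0.314,-0.412,-0.146,0.503,2.787,0.880,0.564
51,-1.495,-0.657,0.587,-0.314,-0.245,-0.311,-0.414,-0.146,0.501,2.777,0.881,0.578
52,-1.499,-0.660,0.582,-0.292,-0.241,-0.308,-0.416,-0.147,0.500,2.768,0.883,0.592
53,-1.504,-0.664,0.578,-0.272,-0.237,-0.305,-0.418,-0.147,0.499,2.759,0.884,0.606
54,-1.508,-0.667,0.573,-0.254,-0.234,-0.302,-0.420,-0.147,0.498,2.751,0.886,0.620
55,-1.511,-0.671,0.569,-0.236,-0.230,-0.299,-0.421,-0.148,0.497,2.744,0.887,0.634
56,-1.515,-0.674,0.564,-0.220,-0.227,-0.297,-0.423,-0.148,0.496,2.737,0.889,0.648
57,-1.518,-0.678,0.560,-0.204,-0.224,-0.294,-0.424,-0.148,0.495,2.730,0.890,0.661
58,-1.521,-0.681,0.555,-0.190,-0.221,-0.291,-0.426,-0.149,0.494,2.725,0.892,0.675
59,-1.524,-0.685,0.551,-0.177,-0.217,-0.288,-0.427,-0.149,0.493,2.719,0.894,0.688
60,-1.526,-0.688,0.547,-0.164,-0.214,-0.285,-0.428,-0.149,0.492,2.715,0.895,0.701
61,-1.529,-0.691,0.543,-0.153,-0.211,-0.282,-0.429,-0.150,0.491,2.710,0.897,0.715
62,-1.531,-0.694,0.538,-0.142,-0.208,-0.279,-0.431,-0.150,0.490,2.707,0.898,0.727
63,-1.533,-0.697,0.534,-0.132,-0.205,-0.276,-0.432,-0.151,0.489,2.703,0.900,0.740
64,-1.535,-0.700,0.530,-0.122,-0.202,-0.274,-0.433,-0.151,0.489,2.700,0.902,0.753
65,-1.536,-0.703,0.526,-0.113,-0.199,-0.271,-0.434,-0.151,0.488,2.698,0.903,0.766
66,-1.538,-0.706,0.522,-0.105,-0.196,-0.268,-0.435,-0.152,0.487,,,
# max |τ| (N·m): 12.205


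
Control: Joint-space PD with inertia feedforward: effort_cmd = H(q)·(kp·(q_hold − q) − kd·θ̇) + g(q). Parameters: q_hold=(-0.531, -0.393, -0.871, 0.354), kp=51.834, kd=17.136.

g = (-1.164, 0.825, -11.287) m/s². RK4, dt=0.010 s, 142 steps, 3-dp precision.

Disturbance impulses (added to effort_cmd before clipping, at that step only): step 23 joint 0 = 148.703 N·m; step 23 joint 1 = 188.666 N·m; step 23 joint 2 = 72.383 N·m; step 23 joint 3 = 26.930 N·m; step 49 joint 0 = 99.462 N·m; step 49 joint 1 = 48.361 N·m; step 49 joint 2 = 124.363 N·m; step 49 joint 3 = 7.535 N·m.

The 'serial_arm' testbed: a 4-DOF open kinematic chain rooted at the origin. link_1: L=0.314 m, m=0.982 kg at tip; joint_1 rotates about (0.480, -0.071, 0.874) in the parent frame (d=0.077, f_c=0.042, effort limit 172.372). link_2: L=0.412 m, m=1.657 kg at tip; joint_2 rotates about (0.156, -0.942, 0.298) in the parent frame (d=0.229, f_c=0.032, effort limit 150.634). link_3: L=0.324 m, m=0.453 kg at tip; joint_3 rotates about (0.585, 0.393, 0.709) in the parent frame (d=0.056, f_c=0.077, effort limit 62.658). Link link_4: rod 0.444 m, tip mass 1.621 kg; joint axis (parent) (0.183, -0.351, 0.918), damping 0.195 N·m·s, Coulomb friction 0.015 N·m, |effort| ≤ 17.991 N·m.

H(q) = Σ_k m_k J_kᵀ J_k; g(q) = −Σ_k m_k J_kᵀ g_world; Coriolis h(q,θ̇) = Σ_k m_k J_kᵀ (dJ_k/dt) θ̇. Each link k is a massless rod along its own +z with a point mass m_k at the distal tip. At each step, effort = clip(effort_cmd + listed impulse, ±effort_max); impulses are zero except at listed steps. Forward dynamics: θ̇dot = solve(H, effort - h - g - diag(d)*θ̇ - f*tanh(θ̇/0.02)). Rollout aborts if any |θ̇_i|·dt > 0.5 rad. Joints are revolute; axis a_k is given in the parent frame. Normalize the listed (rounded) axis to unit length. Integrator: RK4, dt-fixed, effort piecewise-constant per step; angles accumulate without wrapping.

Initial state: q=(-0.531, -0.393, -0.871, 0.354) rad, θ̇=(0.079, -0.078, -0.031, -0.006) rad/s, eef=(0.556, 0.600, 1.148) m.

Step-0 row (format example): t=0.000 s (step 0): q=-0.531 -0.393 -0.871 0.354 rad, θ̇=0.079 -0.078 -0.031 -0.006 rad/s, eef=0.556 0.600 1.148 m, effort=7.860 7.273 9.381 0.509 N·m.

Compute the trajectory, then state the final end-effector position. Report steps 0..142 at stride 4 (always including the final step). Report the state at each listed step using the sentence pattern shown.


t=0.040 s (step 4): q=-0.529 -0.395 -0.872 0.354 rad, θ̇=0.019 -0.029 -0.002 0.001 rad/s, eef=0.557 0.599 1.148 m, effort=7.598 6.432 9.368 0.415 N·m.
t=0.080 s (step 8): q=-0.529 -0.396 -0.871 0.354 rad, θ̇=0.002 -0.008 0.002 -0.001 rad/s, eef=0.557 0.599 1.148 m, effort=7.441 5.962 9.385 0.360 N·m.
t=0.120 s (step 12): q=-0.529 -0.396 -0.871 0.354 rad, θ̇=-0.002 0.001 0.001 -0.001 rad/s, eef=0.558 0.599 1.147 m, effort=7.348 5.708 9.394 0.330 N·m.
t=0.160 s (step 16): q=-0.529 -0.396 -0.871 0.354 rad, θ̇=-0.003 0.004 0.000 -0.000 rad/s, eef=0.558 0.599 1.147 m, effort=7.297 5.571 9.396 0.313 N·m.
t=0.200 s (step 20): q=-0.529 -0.395 -0.871 0.354 rad, θ̇=-0.003 0.005 -0.000 0.000 rad/s, eef=0.557 0.599 1.148 m, effort=7.270 5.497 9.397 0.304 N·m.
t=0.240 s (step 24): q=-0.507 -0.397 -0.881 0.317 rad, θ̇=4.338 -0.405 -1.985 -7.090 rad/s, eef=0.553 0.598 1.148 m, effort=-18.629 -19.896 0.160 -2.930 N·m.
t=0.280 s (step 28): q=-0.397 -0.411 -0.932 0.179 rad, θ̇=1.568 -0.255 -0.687 -1.192 rad/s, eef=0.529 0.590 1.153 m, effort=-6.725 -8.080 4.574 -1.920 N·m.
t=0.320 s (step 32): q=-0.361 -0.418 -0.947 0.162 rad, θ̇=0.421 -0.093 -0.151 0.044 rad/s, eef=0.518 0.588 1.155 m, effort=-0.150 -0.597 6.793 -1.044 N·m.
t=0.360 s (step 36): q=-0.355 -0.419 -0.948 0.168 rad, θ̇=-0.073 0.014 0.040 0.170 rad/s, eef=0.516 0.588 1.156 m, effort=3.431 3.514 8.004 -0.469 N·m.
t=0.400 s (step 40): q=-0.362 -0.417 -0.946 0.174 rad, θ̇=-0.264 0.056 0.098 0.153 rad/s, eef=0.517 0.589 1.155 m, effort=5.334 5.651 8.704 -0.153 N·m.
t=0.440 s (step 44): q=-0.375 -0.415 -0.941 0.180 rad, θ̇=-0.338 0.071 0.119 0.140 rad/s, eef=0.521 0.590 1.155 m, effort=6.352 6.679 9.080 0.012 N·m.
t=0.480 s (step 48): q=-0.389 -0.412 -0.936 0.186 rad, θ̇=-0.352 0.073 0.123 0.131 rad/s, eef=0.525 0.591 1.153 m, effort=6.890 7.111 9.281 0.094 N·m.
t=0.520 s (step 52): q=-0.329 -0.435 -0.952 0.164 rad, θ̇=1.918 -0.754 -0.463 -0.532 rad/s, eef=0.518 0.581 1.156 m, effort=-5.493 1.109 2.659 -0.934 N·m.
t=0.560 s (step 56): q=-0.284 -0.455 -0.961 0.159 rad, θ̇=0.507 -0.258 -0.032 0.097 rad/s, eef=0.512 0.573 1.159 m, effort=0.548 4.971 5.856 -0.414 N·m.
t=0.600 s (step 60): q=-0.278 -0.459 -0.959 0.164 rad, θ̇=-0.140 -0.001 0.101 0.150 rad/s, eef=0.512 0.571 1.159 m, effort=3.727 7.148 7.555 -0.065 N·m.
t=0.640 s (step 64): q=-0.290 -0.457 -0.954 0.170 rad, θ̇=-0.410 0.111 0.142 0.141 rad/s, eef=0.515 0.572 1.159 m, effort=5.369 8.151 8.441 0.118 N·m.
t=0.680 s (step 68): q=-0.309 -0.451 -0.948 0.176 rad, θ̇=-0.509 0.155 0.152 0.129 rad/s, eef=0.519 0.574 1.158 m, effort=6.237 8.473 8.906 0.201 N·m.
t=0.720 s (step 72): q=-0.330 -0.445 -0.942 0.181 rad, θ̇=-0.524 0.166 0.149 0.121 rad/s, eef=0.523 0.576 1.157 m, effort=6.700 8.453 9.155 0.231 N·m.
t=0.760 s (step 76): q=-0.350 -0.438 -0.936 0.185 rad, θ̇=-0.500 0.161 0.139 0.117 rad/s, eef=0.528 0.578 1.156 m, effort=6.950 8.277 9.292 0.235 N·m.
t=0.800 s (step 80): q=-0.369 -0.432 -0.931 0.190 rad, θ̇=-0.458 0.148 0.126 0.116 rad/s, eef=0.532 0.581 1.155 m, effort=7.086 8.041 9.367 0.227 N·m.
t=0.840 s (step 84): q=-0.387 -0.426 -0.926 0.195 rad, θ̇=-0.411 0.132 0.113 0.114 rad/s, eef=0.535 0.583 1.153 m, effort=7.162 7.792 9.409 0.215 N·m.
t=0.880 s (step 88): q=-0.402 -0.421 -0.922 0.199 rad, θ̇=-0.365 0.116 0.100 0.113 rad/s, eef=0.538 0.585 1.152 m, effort=7.205 7.554 9.431 0.202 N·m.
t=0.920 s (step 92): q=-0.416 -0.417 -0.918 0.204 rad, θ̇=-0.321 0.102 0.088 0.110 rad/s, eef=0.541 0.587 1.151 m, effort=7.228 7.334 9.442 0.191 N·m.
t=0.960 s (step 96): q=-0.428 -0.413 -0.915 0.208 rad, θ̇=-0.282 0.088 0.078 0.108 rad/s, eef=0.543 0.589 1.150 m, effort=7.241 7.136 9.446 0.181 N·m.
t=1.000 s (step 100): q=-0.438 -0.410 -0.912 0.212 rad, θ̇=-0.246 0.076 0.069 0.105 rad/s, eef=0.545 0.590 1.150 m, effort=7.246 6.959 9.446 0.172 N·m.
t=1.040 s (step 104): q=-0.448 -0.407 -0.909 0.216 rad, θ̇=-0.215 0.065 0.061 0.101 rad/s, eef=0.547 0.591 1.149 m, effort=7.248 6.804 9.443 0.165 N·m.
t=1.080 s (step 108): q=-0.456 -0.405 -0.907 0.220 rad, θ̇=-0.187 0.056 0.054 0.098 rad/s, eef=0.548 0.592 1.148 m, effort=7.247 6.667 9.440 0.160 N·m.
t=1.120 s (step 112): q=-0.463 -0.403 -0.905 0.224 rad, θ̇=-0.163 0.047 0.048 0.094 rad/s, eef=0.550 0.593 1.148 m, effort=7.245 6.546 9.435 0.156 N·m.
t=1.160 s (step 116): q=-0.469 -0.401 -0.903 0.228 rad, θ̇=-0.143 0.040 0.043 0.091 rad/s, eef=0.551 0.594 1.147 m, effort=7.242 6.441 9.430 0.153 N·m.
t=1.200 s (step 120): q=-0.474 -0.399 -0.901 0.231 rad, θ̇=-0.124 0.034 0.038 0.087 rad/s, eef=0.552 0.595 1.147 m, effort=7.239 6.348 9.425 0.151 N·m.
t=1.240 s (step 124): q=-0.479 -0.398 -0.900 0.235 rad, θ̇=-0.109 0.029 0.035 0.083 rad/s, eef=0.553 0.596 1.146 m, effort=7.235 6.266 9.420 0.150 N·m.
t=1.280 s (step 128): q=-0.483 -0.397 -0.899 0.238 rad, θ̇=-0.095 0.025 0.031 0.080 rad/s, eef=0.553 0.596 1.146 m, effort=7.231 6.194 9.415 0.150 N·m.
t=1.320 s (step 132): q=-0.486 -0.396 -0.897 0.241 rad, θ̇=-0.084 0.021 0.029 0.076 rad/s, eef=0.554 0.597 1.146 m, effort=7.228 6.130 9.410 0.150 N·m.
t=1.360 s (step 136): q=-0.490 -0.395 -0.896 0.244 rad, θ̇=-0.074 0.018 0.026 0.073 rad/s, eef=0.555 0.597 1.146 m, effort=7.225 6.073 9.405 0.150 N·m.
t=1.400 s (step 140): q=-0.492 -0.395 -0.895 0.247 rad, θ̇=-0.065 0.015 0.024 0.069 rad/s, eef=0.555 0.598 1.145 m, effort=7.222 6.022 9.401 0.151 N·m.
t=1.420 s (step 142): q=-0.494 -0.394 -0.895 0.249 rad, θ̇=-0.062 0.014 0.024 0.068 rad/s, eef=0.555 0.598 1.145 m.
final eef position (m): 0.555 0.598 1.145


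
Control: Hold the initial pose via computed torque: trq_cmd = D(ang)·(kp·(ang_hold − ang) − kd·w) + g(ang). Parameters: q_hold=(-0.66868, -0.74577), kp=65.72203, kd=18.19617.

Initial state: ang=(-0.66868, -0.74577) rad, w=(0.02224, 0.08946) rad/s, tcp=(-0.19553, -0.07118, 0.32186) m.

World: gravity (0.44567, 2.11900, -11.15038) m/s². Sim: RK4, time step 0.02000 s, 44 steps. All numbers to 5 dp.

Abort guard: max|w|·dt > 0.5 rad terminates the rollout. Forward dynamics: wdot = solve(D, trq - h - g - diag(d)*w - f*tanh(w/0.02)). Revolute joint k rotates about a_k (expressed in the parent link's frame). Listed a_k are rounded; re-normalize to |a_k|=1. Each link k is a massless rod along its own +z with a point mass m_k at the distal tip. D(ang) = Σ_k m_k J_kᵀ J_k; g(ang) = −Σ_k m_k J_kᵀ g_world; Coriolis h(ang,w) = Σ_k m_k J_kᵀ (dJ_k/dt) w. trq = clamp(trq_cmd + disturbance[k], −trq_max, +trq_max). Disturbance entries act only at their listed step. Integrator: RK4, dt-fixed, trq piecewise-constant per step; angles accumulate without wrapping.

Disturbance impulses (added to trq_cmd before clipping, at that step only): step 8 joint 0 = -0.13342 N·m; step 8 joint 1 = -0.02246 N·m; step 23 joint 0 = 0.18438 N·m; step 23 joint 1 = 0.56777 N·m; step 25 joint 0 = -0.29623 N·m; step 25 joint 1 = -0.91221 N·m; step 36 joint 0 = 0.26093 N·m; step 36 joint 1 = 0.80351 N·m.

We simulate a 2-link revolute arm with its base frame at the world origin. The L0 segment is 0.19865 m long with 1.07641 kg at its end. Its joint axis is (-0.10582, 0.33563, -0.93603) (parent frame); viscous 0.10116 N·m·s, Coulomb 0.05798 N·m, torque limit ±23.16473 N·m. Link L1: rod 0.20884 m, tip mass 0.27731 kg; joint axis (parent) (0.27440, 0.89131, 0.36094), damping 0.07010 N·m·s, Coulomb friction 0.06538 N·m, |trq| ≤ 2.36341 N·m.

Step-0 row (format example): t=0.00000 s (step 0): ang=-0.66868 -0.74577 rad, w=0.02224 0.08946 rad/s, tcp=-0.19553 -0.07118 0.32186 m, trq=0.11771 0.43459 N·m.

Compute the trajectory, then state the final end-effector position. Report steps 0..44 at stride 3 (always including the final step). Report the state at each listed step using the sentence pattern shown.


t=0.06000 s (step 3): ang=-0.66863 -0.74508 rad, w=0.00226 -0.00856 rad/s, tcp=-0.19544 -0.07118 0.32197 m, trq=0.13089 0.45384 N·m.
t=0.12000 s (step 6): ang=-0.66903 -0.74461 rad, w=0.00334 -0.01615 rad/s, tcp=-0.19539 -0.07128 0.32201 m, trq=0.13149 0.45484 N·m.
t=0.18000 s (step 9): ang=-0.67026 -0.74442 rad, w=-0.08053 -0.03189 rad/s, tcp=-0.19542 -0.07155 0.32195 m, trq=0.16535 0.46323 N·m.
t=0.24000 s (step 12): ang=-0.67118 -0.74462 rad, w=0.00757 -0.01870 rad/s, tcp=-0.19548 -0.07174 0.32185 m, trq=0.13359 0.45570 N·m.
t=0.30000 s (step 15): ang=-0.67141 -0.74428 rad, w=0.00708 -0.01741 rad/s, tcp=-0.19545 -0.07180 0.32189 m, trq=0.13397 0.45519 N·m.
t=0.36000 s (step 18): ang=-0.67163 -0.74395 rad, w=0.00734 -0.01784 rad/s, tcp=-0.19542 -0.07185 0.32192 m, trq=0.13417 0.45497 N·m.
t=0.42000 s (step 21): ang=-0.67185 -0.74363 rad, w=0.00770 -0.01831 rad/s, tcp=-0.19539 -0.07191 0.32195 m, trq=0.13432 0.45476 N·m.
t=0.48000 s (step 24): ang=-0.67184 -0.73390 rad, w=0.02824 0.90884 rad/s, tcp=-0.19416 -0.07206 0.32339 m, trq=0.06506 0.26554 N·m.
t=0.54000 s (step 27): ang=-0.67174 -0.75215 rad, w=-0.01307 -0.63986 rad/s, tcp=-0.19645 -0.07174 0.32069 m, trq=0.18252 0.58409 N·m.
t=0.60000 s (step 30): ang=-0.67219 -0.76233 rad, w=0.00613 0.00277 rad/s, tcp=-0.19772 -0.07165 0.31914 m, trq=0.13954 0.47087 N·m.
t=0.66000 s (step 33): ang=-0.67208 -0.76169 rad, w=-0.00373 0.02104 rad/s, tcp=-0.19764 -0.07164 0.31924 m, trq=0.14176 0.46727 N·m.
t=0.72000 s (step 36): ang=-0.67155 -0.76112 rad, w=-0.00015 0.03855 rad/s, tcp=-0.19755 -0.07154 0.31936 m, trq=0.39926 1.26645 N·m.
t=0.78000 s (step 39): ang=-0.67076 -0.71942 rad, w=0.01040 0.19434 rad/s, tcp=-0.19227 -0.07204 0.32559 m, trq=0.11040 0.38747 N·m.
t=0.84000 s (step 42): ang=-0.67063 -0.71857 rad, w=0.00382 -0.03819 rad/s, tcp=-0.19216 -0.07202 0.32572 m, trq=0.12741 0.43144 N·m.
t=0.88000 s (step 44): ang=-0.67090 -0.71935 rad, w=0.00442 -0.04697 rad/s, tcp=-0.19227 -0.07207 0.32559 m.
final tcp position (m): -0.19227 -0.07207 0.32559
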